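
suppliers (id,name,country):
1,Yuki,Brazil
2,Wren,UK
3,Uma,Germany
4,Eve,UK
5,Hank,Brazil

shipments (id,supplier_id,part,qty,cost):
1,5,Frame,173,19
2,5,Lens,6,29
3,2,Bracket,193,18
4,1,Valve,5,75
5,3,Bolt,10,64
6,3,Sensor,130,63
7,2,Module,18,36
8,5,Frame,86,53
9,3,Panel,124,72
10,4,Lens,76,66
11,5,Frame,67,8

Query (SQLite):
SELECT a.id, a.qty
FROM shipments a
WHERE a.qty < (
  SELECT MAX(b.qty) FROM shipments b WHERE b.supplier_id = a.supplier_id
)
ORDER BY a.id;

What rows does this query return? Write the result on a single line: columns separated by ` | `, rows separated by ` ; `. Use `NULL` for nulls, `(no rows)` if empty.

2 | 6 ; 5 | 10 ; 7 | 18 ; 8 | 86 ; 9 | 124 ; 11 | 67

For each shipments row a, compute MAX(qty) over rows sharing a.supplier_id.
Keep row a if a.qty < that per-group MAX.
  supplier_id=1: MAX(qty) = 5
  supplier_id=2: MAX(qty) = 193
  supplier_id=3: MAX(qty) = 130
  supplier_id=4: MAX(qty) = 76
  supplier_id=5: MAX(qty) = 173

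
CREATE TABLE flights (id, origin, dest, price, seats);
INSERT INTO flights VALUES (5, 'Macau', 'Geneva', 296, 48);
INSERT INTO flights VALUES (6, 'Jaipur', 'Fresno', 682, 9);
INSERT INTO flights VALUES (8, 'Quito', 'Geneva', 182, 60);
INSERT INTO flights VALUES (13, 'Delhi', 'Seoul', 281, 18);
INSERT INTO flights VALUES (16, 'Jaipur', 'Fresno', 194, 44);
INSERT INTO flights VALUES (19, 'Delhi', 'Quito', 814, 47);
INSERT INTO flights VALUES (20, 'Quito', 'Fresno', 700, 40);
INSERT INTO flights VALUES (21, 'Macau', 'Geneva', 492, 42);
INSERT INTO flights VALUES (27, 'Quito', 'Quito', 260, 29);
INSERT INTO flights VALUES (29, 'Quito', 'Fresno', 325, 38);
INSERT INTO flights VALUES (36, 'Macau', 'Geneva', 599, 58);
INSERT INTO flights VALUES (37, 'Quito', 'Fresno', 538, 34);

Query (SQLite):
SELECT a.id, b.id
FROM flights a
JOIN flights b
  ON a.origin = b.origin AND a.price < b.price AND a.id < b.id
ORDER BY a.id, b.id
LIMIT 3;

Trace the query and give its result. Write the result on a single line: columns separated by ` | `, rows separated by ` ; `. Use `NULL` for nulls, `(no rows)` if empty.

Pairs (a,b) with same origin, a.price < b.price, a.id < b.id.
origin groups: Delhi:{13,19} Jaipur:{6,16} Macau:{5,21,36} Quito:{8,20,27,29,37}
Ordered by (a.id, b.id); first 3.

5 | 21 ; 5 | 36 ; 8 | 20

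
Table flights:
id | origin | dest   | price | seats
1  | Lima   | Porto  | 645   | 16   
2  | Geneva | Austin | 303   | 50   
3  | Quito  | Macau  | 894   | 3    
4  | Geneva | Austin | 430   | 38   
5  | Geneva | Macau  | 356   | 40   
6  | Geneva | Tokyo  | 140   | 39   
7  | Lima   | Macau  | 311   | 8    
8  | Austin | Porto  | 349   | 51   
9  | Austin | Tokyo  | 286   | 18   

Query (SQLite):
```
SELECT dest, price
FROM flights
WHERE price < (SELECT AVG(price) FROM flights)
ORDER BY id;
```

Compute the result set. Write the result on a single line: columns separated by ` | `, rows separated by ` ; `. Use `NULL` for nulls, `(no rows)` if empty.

Austin | 303 ; Macau | 356 ; Tokyo | 140 ; Macau | 311 ; Porto | 349 ; Tokyo | 286

Scalar subquery: AVG(price) over all flights rows = 412.666667 (≈; comparison uses full precision).
Keep rows where price < that value.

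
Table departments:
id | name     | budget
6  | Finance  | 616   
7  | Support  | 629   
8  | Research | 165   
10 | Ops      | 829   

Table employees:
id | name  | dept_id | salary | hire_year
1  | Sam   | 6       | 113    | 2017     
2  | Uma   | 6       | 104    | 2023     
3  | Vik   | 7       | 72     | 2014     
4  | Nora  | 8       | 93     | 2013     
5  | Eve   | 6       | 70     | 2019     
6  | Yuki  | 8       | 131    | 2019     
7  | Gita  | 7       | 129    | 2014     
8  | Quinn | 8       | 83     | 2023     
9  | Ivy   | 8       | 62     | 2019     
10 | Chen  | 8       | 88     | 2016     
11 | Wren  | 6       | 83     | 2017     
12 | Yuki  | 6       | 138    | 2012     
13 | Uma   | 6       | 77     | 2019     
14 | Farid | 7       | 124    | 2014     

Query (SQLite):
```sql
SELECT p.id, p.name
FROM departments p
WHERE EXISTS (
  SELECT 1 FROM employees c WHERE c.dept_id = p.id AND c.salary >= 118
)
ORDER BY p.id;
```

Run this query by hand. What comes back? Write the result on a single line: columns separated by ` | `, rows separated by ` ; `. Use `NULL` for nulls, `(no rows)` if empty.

6 | Finance ; 7 | Support ; 8 | Research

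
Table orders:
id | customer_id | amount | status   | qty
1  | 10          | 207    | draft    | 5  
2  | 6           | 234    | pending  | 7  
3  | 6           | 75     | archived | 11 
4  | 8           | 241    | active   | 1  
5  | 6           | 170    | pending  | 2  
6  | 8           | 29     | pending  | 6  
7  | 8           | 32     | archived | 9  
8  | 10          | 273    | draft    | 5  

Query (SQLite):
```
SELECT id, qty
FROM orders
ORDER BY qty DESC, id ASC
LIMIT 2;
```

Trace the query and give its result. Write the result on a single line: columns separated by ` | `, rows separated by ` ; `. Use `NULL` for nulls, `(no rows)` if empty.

3 | 11 ; 7 | 9

Sort by qty desc, tiebreak id asc: (11, id=3), (9, id=7), (7, id=2), (6, id=6), (5, id=1) …. Take first 2.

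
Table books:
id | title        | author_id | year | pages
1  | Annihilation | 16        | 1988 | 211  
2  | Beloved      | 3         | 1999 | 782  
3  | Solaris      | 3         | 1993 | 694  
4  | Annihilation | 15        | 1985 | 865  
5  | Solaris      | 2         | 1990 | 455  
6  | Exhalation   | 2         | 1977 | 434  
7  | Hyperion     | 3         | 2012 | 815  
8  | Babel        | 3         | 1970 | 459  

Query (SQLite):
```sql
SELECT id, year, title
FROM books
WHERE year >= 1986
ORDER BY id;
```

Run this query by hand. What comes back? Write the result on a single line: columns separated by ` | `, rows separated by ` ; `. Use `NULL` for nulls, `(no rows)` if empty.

year >= 1986: ids {1, 2, 3, 5, 7}

1 | 1988 | Annihilation ; 2 | 1999 | Beloved ; 3 | 1993 | Solaris ; 5 | 1990 | Solaris ; 7 | 2012 | Hyperion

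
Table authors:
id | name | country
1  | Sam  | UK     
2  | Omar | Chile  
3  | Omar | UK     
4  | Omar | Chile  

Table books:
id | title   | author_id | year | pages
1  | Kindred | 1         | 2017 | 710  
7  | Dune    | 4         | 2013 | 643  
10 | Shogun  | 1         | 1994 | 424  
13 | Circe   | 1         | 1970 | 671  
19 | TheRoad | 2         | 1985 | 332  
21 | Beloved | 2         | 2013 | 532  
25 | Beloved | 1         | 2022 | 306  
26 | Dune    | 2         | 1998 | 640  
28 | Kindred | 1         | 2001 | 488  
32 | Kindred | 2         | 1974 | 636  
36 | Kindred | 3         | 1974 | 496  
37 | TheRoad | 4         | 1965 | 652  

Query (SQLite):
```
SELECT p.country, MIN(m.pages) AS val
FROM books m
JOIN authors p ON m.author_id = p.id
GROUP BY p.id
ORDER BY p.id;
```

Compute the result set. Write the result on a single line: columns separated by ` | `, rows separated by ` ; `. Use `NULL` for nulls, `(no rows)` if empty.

UK | 306 ; Chile | 332 ; UK | 496 ; Chile | 643

Join each books row to its authors via author_id.
Group joined rows by authors.id; compute MIN(m.pages) per group.
  1: ids {1, 10, 13, 25, 28} → MIN(m.pages)=306
  2: ids {19, 21, 26, 32} → MIN(m.pages)=332
  3: ids {36} → MIN(m.pages)=496
  4: ids {7, 37} → MIN(m.pages)=643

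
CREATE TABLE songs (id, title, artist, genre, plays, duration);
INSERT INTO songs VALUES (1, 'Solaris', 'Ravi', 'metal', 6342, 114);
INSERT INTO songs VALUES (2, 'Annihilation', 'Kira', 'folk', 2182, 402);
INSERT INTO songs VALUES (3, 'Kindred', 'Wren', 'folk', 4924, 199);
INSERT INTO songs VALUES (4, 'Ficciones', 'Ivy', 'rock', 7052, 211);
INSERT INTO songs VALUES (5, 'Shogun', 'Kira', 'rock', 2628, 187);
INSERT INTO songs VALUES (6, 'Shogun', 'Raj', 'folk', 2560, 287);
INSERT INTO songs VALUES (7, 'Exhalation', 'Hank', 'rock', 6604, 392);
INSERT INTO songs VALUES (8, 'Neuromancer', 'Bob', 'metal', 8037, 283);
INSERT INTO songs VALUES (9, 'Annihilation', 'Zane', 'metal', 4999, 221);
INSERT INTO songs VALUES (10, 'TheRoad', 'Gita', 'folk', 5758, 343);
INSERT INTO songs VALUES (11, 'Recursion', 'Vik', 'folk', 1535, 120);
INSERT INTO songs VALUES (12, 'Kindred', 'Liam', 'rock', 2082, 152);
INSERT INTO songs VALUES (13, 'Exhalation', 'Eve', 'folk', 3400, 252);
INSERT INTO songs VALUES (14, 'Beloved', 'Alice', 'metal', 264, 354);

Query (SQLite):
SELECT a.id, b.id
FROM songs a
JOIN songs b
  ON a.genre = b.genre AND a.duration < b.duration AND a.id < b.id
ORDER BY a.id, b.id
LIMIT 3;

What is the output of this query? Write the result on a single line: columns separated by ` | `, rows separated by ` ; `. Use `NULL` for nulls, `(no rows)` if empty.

1 | 8 ; 1 | 9 ; 1 | 14

Pairs (a,b) with same genre, a.duration < b.duration, a.id < b.id.
genre groups: folk:{2,3,6,10,11,13} metal:{1,8,9,14} rock:{4,5,7,12}
Ordered by (a.id, b.id); first 3.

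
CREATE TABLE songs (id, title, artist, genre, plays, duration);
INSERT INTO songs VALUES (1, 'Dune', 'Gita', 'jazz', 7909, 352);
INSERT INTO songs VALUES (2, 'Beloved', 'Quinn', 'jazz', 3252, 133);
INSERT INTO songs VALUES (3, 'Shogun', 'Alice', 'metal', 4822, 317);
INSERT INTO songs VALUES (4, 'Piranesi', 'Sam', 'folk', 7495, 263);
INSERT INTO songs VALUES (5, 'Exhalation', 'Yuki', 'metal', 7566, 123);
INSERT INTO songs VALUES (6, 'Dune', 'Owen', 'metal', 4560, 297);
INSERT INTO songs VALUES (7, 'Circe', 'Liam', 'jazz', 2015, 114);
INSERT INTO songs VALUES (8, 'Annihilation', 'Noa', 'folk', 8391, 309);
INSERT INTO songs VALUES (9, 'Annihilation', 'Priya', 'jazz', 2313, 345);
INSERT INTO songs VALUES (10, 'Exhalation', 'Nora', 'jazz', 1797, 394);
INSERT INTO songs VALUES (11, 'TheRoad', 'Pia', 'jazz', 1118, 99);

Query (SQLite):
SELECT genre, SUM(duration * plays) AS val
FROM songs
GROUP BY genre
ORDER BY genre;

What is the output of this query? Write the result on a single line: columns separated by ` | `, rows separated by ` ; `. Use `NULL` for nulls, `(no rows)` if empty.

For each row compute duration * plays.
Group by genre; take SUM of the expression per group.
  folk: ids {4, 8} → SUM(duration * plays)=4564004
  jazz: ids {1, 2, 7, 9, 10, 11} → SUM(duration * plays)=5062879
  metal: ids {3, 5, 6} → SUM(duration * plays)=3813512

folk | 4564004 ; jazz | 5062879 ; metal | 3813512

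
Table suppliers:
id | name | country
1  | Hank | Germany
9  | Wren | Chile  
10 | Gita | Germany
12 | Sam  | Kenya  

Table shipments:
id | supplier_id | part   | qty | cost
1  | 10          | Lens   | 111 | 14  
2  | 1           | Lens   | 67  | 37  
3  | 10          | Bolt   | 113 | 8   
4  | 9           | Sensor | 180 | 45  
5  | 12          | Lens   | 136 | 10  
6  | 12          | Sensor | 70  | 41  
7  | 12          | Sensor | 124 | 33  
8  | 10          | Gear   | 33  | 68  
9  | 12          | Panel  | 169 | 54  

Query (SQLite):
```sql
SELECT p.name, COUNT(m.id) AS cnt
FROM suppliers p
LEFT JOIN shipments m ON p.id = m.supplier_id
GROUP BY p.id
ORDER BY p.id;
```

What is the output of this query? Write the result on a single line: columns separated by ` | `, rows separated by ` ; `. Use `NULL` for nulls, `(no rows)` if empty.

Hank | 1 ; Wren | 1 ; Gita | 3 ; Sam | 4

LEFT JOIN keeps every suppliers row; unmatched ones get NULL for shipments columns.
Group by suppliers.id and compute COUNT(m.id). COUNT(col) of an all-NULL group is 0.
  1: ids {2} → COUNT(m.id)=1
  9: ids {4} → COUNT(m.id)=1
  10: ids {1, 3, 8} → COUNT(m.id)=3
  12: ids {5, 6, 7, 9} → COUNT(m.id)=4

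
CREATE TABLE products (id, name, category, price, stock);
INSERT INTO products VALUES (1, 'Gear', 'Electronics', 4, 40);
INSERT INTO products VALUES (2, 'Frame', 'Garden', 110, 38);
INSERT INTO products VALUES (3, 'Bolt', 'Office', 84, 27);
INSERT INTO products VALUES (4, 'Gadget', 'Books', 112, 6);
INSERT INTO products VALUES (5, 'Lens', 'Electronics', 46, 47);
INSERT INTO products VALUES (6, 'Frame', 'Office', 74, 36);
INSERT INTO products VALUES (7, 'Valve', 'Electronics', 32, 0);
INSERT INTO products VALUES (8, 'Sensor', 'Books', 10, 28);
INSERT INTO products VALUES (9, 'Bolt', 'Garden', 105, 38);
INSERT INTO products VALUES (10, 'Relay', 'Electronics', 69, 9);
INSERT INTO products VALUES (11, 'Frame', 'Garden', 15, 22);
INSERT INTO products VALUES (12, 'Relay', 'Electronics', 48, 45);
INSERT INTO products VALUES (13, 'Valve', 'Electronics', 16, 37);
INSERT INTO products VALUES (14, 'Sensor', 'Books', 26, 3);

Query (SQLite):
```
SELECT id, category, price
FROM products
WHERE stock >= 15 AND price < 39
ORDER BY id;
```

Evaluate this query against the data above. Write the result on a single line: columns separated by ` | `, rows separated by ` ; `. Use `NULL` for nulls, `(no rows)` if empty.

stock >= 15: ids {1, 2, 3, 5, 6, 8, 9, 11, 12, 13}
price < 39: ids {1, 7, 8, 11, 13, 14}
Combine with AND.

1 | Electronics | 4 ; 8 | Books | 10 ; 11 | Garden | 15 ; 13 | Electronics | 16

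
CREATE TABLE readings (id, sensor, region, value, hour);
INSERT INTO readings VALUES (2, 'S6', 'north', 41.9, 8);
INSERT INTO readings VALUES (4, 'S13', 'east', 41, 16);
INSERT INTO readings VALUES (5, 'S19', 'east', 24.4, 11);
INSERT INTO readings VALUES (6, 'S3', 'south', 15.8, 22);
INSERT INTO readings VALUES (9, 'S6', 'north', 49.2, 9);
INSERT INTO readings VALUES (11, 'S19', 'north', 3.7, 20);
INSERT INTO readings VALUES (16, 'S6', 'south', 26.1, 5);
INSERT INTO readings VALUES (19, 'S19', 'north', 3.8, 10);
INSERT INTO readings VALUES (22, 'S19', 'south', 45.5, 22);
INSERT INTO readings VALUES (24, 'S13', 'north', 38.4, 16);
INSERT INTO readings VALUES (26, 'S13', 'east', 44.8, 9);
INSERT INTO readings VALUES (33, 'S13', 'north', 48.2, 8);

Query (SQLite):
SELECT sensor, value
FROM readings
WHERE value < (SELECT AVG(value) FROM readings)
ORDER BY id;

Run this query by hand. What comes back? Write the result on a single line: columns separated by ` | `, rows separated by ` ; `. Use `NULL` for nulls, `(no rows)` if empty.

S19 | 24.4 ; S3 | 15.8 ; S19 | 3.7 ; S6 | 26.1 ; S19 | 3.8

Scalar subquery: AVG(value) over all readings rows = 31.9 (≈; comparison uses full precision).
Keep rows where value < that value.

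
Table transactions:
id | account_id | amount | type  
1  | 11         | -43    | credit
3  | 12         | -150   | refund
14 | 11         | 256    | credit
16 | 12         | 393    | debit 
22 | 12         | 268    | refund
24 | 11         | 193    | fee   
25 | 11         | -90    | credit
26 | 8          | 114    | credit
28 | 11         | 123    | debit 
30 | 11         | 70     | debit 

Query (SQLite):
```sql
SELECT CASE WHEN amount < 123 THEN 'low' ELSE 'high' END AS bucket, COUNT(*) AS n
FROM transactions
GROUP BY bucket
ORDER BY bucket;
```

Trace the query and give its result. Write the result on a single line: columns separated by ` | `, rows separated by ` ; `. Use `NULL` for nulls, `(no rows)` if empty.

Bucket rows by amount < 123 → 'low' else 'high'; count each bucket.

high | 5 ; low | 5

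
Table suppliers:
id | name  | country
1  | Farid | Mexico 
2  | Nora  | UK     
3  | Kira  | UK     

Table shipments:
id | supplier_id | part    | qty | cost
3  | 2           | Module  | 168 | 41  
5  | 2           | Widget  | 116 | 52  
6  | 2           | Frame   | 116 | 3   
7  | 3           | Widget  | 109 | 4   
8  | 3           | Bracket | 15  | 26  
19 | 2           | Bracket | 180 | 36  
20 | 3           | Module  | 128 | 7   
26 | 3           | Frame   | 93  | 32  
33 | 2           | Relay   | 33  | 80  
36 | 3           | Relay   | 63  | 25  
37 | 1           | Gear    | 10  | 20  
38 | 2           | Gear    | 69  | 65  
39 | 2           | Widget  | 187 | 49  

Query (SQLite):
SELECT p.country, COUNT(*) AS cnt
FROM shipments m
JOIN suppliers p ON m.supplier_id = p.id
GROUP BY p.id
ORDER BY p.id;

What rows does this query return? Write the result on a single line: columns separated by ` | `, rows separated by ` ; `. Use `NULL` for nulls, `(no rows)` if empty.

Mexico | 1 ; UK | 7 ; UK | 5

Join each shipments row to its suppliers via supplier_id.
Group joined rows by suppliers.id; compute COUNT(*) per group.
  1: ids {37} → COUNT(*)=1
  2: ids {3, 5, 6, 19, 33, 38, 39} → COUNT(*)=7
  3: ids {7, 8, 20, 26, 36} → COUNT(*)=5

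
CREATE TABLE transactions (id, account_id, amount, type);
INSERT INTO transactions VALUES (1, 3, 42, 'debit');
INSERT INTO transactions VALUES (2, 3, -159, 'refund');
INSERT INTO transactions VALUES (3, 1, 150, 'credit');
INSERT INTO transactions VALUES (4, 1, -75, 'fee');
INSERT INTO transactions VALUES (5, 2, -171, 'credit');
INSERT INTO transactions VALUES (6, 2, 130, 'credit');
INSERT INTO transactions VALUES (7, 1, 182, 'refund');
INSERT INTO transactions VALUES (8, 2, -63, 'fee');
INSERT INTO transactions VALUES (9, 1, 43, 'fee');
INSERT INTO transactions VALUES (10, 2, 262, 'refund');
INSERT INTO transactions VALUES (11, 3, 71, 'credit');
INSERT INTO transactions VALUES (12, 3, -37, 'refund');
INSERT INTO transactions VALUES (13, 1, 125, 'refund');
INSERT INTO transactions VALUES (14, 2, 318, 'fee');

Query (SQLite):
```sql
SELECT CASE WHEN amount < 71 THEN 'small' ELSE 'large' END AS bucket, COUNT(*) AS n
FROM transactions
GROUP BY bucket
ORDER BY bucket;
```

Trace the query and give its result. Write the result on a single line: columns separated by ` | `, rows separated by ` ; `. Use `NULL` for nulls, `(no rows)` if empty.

large | 7 ; small | 7

Bucket rows by amount < 71 → 'small' else 'large'; count each bucket.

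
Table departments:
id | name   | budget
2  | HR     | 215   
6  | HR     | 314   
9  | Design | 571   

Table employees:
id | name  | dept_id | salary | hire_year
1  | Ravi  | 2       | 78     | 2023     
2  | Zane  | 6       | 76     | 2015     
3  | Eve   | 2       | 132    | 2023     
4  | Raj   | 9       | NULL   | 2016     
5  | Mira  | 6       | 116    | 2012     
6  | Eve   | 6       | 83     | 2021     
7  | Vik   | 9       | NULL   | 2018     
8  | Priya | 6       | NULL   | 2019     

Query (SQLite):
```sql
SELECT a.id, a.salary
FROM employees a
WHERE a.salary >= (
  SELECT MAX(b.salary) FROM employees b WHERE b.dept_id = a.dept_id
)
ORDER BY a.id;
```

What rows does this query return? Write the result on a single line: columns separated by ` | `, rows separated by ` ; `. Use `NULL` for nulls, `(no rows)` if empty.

For each employees row a, compute MAX(salary) over rows sharing a.dept_id.
Keep row a if a.salary >= that per-group MAX.
  dept_id=2: MAX(salary) = 132
  dept_id=6: MAX(salary) = 116
  dept_id=9: MAX(salary) = NULL

3 | 132 ; 5 | 116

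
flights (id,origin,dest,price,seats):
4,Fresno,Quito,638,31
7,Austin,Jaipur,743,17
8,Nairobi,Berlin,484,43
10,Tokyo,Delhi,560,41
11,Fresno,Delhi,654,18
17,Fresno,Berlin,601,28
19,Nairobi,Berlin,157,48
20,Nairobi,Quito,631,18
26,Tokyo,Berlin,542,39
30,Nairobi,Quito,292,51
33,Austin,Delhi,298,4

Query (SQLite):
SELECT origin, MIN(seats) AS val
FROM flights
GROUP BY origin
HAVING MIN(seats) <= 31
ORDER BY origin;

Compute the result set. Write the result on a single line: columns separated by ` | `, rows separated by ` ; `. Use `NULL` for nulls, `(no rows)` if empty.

Partition flights by origin; compute MIN(seats) within each group.
HAVING: keep groups where MIN(seats) <= 31.
  Austin: ids {7, 33} → MIN(seats)=4
  Fresno: ids {4, 11, 17} → MIN(seats)=18
  Nairobi: ids {8, 19, 20, 30} → MIN(seats)=18
  Tokyo: ids {10, 26} → MIN(seats)=39

Austin | 4 ; Fresno | 18 ; Nairobi | 18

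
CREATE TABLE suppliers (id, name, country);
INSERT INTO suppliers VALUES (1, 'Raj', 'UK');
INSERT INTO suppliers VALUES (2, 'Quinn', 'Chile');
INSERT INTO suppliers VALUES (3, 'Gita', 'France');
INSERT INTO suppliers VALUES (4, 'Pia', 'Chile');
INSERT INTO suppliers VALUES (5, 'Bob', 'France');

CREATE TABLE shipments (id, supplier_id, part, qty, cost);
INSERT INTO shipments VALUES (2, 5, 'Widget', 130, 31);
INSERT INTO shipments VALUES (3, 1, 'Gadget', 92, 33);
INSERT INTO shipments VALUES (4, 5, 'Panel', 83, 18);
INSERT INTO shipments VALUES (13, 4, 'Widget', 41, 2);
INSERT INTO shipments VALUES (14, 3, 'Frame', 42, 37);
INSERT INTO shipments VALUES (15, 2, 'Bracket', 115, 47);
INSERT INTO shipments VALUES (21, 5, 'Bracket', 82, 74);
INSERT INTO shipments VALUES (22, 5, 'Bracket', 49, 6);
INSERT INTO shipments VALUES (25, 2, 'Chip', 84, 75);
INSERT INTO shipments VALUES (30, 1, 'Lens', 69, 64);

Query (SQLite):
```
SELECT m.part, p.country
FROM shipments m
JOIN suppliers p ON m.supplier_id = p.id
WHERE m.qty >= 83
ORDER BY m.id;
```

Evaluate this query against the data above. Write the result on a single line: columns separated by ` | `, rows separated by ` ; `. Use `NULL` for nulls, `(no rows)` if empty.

Widget | France ; Gadget | UK ; Panel | France ; Bracket | Chile ; Chip | Chile

Each shipments row matches the suppliers row where supplier_id = suppliers.id.
Then keep rows with m.qty >= 83.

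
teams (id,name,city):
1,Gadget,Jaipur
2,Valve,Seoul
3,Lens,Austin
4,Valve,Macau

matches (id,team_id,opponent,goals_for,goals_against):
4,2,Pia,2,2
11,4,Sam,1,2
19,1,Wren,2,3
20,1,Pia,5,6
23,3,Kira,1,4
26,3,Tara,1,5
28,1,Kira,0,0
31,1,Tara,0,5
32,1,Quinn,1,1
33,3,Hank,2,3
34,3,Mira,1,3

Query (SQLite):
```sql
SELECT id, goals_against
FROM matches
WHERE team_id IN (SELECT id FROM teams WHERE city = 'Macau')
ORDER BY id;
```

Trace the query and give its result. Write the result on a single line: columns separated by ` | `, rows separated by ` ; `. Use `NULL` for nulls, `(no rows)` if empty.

11 | 2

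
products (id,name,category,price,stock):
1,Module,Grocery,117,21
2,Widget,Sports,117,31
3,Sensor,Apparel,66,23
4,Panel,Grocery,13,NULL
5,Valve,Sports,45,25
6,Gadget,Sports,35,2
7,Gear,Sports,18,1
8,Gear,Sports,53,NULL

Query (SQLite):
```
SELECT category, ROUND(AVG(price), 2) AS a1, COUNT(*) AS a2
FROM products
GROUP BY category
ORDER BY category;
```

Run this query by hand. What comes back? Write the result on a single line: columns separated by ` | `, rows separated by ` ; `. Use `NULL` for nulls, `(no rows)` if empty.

Apparel | 66 | 1 ; Grocery | 65 | 2 ; Sports | 53.6 | 5

Group products by category.
Per group compute: ROUND(AVG(price), 2), COUNT(*).
  Apparel: ids {3} → ROUND(AVG(price), 2)=66, COUNT(*)=1
  Grocery: ids {1, 4} → ROUND(AVG(price), 2)=65, COUNT(*)=2
  Sports: ids {2, 5, 6, 7, 8} → ROUND(AVG(price), 2)=53.6, COUNT(*)=5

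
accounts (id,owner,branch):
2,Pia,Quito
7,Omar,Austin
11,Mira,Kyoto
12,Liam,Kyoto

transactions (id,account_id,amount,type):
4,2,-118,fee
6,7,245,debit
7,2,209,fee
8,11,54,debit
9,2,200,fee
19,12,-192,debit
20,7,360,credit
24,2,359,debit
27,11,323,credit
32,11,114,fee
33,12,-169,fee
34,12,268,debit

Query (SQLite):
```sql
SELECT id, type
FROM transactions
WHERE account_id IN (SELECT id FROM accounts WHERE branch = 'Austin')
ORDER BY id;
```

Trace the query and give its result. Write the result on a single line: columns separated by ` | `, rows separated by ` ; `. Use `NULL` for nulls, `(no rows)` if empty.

Inner query: accounts.id where branch = 'Austin'.
Outer: keep transactions rows whose account_id is in that set.
Inner query → {7}

6 | debit ; 20 | credit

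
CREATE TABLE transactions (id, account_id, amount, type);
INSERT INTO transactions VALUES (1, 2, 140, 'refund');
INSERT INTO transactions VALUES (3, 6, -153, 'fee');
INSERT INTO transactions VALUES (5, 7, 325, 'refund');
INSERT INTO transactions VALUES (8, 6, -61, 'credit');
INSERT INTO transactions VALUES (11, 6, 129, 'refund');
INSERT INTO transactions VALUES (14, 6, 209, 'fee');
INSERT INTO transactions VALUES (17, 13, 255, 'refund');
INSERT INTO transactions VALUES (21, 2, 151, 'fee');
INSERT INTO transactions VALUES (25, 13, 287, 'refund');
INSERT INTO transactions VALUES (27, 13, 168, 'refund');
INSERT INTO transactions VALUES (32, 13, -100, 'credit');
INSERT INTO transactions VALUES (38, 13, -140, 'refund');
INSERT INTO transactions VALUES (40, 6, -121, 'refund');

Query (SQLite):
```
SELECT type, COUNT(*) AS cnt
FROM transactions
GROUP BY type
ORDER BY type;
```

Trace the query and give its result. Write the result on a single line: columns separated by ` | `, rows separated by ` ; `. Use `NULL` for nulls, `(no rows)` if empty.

credit | 2 ; fee | 3 ; refund | 8

Partition transactions by type; compute COUNT(*) within each group.
  credit: ids {8, 32} → COUNT(*)=2
  fee: ids {3, 14, 21} → COUNT(*)=3
  refund: ids {1, 5, 11, 17, 25, 27, 38, 40} → COUNT(*)=8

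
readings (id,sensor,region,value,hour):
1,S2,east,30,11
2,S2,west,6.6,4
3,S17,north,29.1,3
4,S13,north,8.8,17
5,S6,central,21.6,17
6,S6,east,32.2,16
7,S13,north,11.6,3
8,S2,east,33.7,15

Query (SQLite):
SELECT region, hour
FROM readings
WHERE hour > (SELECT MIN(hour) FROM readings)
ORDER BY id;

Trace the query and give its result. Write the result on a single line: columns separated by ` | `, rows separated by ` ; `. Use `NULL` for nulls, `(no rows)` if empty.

Scalar subquery: MIN(hour) over all readings rows = 3.
Keep rows where hour > that value.

east | 11 ; west | 4 ; north | 17 ; central | 17 ; east | 16 ; east | 15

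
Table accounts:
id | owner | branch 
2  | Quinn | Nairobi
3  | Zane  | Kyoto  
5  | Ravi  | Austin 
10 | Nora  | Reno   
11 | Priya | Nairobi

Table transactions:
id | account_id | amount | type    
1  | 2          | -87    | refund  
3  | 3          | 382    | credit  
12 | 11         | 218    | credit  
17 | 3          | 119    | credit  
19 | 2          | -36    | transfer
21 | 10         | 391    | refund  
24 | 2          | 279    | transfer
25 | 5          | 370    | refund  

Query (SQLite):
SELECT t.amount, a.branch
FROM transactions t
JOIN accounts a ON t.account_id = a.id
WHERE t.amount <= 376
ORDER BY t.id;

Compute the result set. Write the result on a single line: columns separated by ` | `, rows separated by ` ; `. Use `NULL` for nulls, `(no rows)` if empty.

-87 | Nairobi ; 218 | Nairobi ; 119 | Kyoto ; -36 | Nairobi ; 279 | Nairobi ; 370 | Austin

Each transactions row matches the accounts row where account_id = accounts.id.
Then keep rows with t.amount <= 376.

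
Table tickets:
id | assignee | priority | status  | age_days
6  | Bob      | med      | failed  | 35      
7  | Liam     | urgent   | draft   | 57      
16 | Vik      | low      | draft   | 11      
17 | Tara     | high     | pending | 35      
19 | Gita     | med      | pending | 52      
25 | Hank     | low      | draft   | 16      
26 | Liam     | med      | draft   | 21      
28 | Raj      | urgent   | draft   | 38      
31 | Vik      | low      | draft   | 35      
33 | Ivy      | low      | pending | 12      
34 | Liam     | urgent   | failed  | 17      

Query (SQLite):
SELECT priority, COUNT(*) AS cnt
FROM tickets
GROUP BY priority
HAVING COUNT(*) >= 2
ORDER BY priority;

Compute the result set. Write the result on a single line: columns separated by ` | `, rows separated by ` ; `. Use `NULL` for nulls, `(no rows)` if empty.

low | 4 ; med | 3 ; urgent | 3

Partition tickets by priority; compute COUNT(*) within each group.
HAVING: keep groups with count ≥ 2.
  high: ids {17} → COUNT(*)=1
  low: ids {16, 25, 31, 33} → COUNT(*)=4
  med: ids {6, 19, 26} → COUNT(*)=3
  urgent: ids {7, 28, 34} → COUNT(*)=3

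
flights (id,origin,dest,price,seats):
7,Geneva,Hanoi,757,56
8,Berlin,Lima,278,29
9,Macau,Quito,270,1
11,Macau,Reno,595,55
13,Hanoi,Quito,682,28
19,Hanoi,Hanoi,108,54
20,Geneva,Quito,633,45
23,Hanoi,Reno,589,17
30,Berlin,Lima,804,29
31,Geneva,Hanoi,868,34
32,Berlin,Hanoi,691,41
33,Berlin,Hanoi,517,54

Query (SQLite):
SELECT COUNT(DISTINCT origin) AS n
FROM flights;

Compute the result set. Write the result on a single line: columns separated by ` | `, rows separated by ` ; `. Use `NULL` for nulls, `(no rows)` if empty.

4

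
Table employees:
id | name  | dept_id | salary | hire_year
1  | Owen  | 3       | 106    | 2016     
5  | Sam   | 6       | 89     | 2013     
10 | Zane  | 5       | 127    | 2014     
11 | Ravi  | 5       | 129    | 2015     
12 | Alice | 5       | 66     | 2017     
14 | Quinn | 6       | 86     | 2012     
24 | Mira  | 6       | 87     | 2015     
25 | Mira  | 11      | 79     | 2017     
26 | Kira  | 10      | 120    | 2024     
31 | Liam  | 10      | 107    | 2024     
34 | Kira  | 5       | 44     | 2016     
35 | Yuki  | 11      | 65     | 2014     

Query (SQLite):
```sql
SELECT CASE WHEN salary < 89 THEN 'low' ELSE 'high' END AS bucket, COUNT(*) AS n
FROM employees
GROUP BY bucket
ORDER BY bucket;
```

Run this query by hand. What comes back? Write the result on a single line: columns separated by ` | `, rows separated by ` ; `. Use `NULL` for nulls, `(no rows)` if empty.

Bucket rows by salary < 89 → 'low' else 'high'; count each bucket.

high | 6 ; low | 6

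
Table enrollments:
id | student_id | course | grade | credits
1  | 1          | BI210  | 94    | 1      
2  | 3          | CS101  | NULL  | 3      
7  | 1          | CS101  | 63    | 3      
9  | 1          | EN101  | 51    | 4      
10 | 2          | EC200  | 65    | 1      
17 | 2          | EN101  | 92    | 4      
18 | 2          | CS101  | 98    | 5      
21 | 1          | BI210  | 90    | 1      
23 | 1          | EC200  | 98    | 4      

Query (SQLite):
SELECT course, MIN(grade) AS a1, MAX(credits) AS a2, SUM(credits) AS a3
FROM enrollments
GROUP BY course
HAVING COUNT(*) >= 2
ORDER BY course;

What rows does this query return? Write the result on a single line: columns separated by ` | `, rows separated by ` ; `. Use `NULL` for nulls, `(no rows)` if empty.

Group enrollments by course.
Per group compute: MIN(grade), MAX(credits), SUM(credits).
HAVING: drop groups with fewer than 2 rows.
  BI210: ids {1, 21} → MIN(grade)=90, MAX(credits)=1, SUM(credits)=2
  CS101: ids {2, 7, 18} → MIN(grade)=63, MAX(credits)=5, SUM(credits)=11
  EC200: ids {10, 23} → MIN(grade)=65, MAX(credits)=4, SUM(credits)=5
  EN101: ids {9, 17} → MIN(grade)=51, MAX(credits)=4, SUM(credits)=8

BI210 | 90 | 1 | 2 ; CS101 | 63 | 5 | 11 ; EC200 | 65 | 4 | 5 ; EN101 | 51 | 4 | 8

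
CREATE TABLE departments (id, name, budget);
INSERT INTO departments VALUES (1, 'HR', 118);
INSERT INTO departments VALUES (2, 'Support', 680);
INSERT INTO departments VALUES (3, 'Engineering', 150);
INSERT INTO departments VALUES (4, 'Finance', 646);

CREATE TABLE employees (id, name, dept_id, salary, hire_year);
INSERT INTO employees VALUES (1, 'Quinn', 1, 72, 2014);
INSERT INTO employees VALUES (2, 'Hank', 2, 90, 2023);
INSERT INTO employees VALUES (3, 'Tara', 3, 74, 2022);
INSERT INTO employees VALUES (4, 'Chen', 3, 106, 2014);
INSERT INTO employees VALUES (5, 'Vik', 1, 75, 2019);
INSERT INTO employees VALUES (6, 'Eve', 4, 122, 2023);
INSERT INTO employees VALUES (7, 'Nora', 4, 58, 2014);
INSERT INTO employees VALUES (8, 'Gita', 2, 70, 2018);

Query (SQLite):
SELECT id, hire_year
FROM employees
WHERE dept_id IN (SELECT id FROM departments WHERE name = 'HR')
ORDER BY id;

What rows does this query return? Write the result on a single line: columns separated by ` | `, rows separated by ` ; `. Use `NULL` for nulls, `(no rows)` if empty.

1 | 2014 ; 5 | 2019

Inner query: departments.id where name = 'HR'.
Outer: keep employees rows whose dept_id is in that set.
Inner query → {1}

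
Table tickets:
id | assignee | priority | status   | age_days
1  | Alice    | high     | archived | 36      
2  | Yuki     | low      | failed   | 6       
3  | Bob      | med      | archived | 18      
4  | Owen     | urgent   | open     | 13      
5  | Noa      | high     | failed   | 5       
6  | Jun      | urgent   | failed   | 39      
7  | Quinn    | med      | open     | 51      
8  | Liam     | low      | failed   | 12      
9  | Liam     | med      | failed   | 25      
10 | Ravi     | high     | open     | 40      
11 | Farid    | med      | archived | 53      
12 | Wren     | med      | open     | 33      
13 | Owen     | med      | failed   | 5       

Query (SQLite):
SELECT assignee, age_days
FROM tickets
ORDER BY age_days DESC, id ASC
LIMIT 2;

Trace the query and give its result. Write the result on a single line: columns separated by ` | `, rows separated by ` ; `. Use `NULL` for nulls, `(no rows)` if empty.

Farid | 53 ; Quinn | 51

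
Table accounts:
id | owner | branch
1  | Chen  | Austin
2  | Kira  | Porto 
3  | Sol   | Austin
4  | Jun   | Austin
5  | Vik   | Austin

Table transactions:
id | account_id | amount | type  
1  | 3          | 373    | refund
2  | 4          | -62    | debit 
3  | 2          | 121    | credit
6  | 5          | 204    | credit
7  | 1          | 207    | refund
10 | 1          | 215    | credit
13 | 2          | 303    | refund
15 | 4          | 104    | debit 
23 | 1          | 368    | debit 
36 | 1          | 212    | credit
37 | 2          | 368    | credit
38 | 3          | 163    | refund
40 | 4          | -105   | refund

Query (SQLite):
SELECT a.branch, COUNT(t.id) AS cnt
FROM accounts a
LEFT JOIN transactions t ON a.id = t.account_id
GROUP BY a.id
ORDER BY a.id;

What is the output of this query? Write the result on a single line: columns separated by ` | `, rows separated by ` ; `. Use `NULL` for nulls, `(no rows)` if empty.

LEFT JOIN keeps every accounts row; unmatched ones get NULL for transactions columns.
Group by accounts.id and compute COUNT(t.id). COUNT(col) of an all-NULL group is 0.
  1: ids {7, 10, 23, 36} → COUNT(t.id)=4
  2: ids {3, 13, 37} → COUNT(t.id)=3
  3: ids {1, 38} → COUNT(t.id)=2
  4: ids {2, 15, 40} → COUNT(t.id)=3
  5: ids {6} → COUNT(t.id)=1

Austin | 4 ; Porto | 3 ; Austin | 2 ; Austin | 3 ; Austin | 1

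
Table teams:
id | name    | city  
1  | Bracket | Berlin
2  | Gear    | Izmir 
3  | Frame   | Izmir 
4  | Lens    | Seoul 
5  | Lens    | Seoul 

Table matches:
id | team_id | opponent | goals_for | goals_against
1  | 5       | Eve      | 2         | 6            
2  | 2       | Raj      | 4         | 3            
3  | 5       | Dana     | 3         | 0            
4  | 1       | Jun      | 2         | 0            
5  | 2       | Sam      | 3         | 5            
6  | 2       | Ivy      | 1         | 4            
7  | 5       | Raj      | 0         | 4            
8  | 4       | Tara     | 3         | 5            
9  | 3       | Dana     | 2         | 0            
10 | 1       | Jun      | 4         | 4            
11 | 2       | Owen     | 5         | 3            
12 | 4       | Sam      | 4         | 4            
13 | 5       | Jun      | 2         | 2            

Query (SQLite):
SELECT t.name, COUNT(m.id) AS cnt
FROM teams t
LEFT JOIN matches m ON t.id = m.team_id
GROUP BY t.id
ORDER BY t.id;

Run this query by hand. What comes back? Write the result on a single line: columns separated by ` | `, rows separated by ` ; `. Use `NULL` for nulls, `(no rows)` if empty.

Bracket | 2 ; Gear | 4 ; Frame | 1 ; Lens | 2 ; Lens | 4

LEFT JOIN keeps every teams row; unmatched ones get NULL for matches columns.
Group by teams.id and compute COUNT(m.id). COUNT(col) of an all-NULL group is 0.
  1: ids {4, 10} → COUNT(m.id)=2
  2: ids {2, 5, 6, 11} → COUNT(m.id)=4
  3: ids {9} → COUNT(m.id)=1
  4: ids {8, 12} → COUNT(m.id)=2
  5: ids {1, 3, 7, 13} → COUNT(m.id)=4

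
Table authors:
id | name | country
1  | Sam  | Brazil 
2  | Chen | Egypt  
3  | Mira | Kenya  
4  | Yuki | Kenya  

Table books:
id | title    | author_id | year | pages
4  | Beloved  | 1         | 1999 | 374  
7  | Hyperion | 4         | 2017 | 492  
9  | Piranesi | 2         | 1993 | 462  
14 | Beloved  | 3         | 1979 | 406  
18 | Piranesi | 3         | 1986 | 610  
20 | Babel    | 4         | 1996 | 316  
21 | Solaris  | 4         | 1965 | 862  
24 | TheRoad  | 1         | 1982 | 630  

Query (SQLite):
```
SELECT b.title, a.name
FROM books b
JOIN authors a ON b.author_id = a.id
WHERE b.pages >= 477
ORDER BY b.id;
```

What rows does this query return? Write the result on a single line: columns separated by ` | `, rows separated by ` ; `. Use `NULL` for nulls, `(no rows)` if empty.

Hyperion | Yuki ; Piranesi | Mira ; Solaris | Yuki ; TheRoad | Sam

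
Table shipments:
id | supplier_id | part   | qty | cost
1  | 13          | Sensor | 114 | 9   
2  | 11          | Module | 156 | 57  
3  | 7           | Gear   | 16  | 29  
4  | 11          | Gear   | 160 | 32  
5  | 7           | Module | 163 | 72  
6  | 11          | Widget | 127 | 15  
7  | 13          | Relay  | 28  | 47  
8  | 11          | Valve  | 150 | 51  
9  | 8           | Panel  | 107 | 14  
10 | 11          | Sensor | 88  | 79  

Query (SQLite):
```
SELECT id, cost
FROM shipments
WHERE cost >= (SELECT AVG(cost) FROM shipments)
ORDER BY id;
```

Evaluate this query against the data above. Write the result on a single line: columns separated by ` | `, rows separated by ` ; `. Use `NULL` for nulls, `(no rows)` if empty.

2 | 57 ; 5 | 72 ; 7 | 47 ; 8 | 51 ; 10 | 79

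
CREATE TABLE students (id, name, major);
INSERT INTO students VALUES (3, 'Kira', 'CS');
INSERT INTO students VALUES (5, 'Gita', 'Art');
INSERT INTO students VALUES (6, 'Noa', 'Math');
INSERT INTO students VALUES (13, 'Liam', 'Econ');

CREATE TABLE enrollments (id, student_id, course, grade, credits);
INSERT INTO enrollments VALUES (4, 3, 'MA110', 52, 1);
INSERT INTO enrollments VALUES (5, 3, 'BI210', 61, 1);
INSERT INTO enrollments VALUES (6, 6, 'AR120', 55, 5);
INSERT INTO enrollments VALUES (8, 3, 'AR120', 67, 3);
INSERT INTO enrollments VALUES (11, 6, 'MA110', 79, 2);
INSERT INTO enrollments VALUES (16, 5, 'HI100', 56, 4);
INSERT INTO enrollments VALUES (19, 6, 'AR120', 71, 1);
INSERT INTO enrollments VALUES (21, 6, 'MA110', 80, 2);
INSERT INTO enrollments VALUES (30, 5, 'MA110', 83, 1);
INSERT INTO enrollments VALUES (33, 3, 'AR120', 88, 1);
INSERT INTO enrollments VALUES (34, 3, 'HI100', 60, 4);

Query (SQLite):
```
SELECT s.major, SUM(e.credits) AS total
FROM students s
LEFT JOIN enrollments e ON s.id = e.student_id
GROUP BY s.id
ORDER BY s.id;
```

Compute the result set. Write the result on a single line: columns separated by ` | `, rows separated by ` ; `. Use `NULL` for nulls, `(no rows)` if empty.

CS | 10 ; Art | 5 ; Math | 10 ; Econ | NULL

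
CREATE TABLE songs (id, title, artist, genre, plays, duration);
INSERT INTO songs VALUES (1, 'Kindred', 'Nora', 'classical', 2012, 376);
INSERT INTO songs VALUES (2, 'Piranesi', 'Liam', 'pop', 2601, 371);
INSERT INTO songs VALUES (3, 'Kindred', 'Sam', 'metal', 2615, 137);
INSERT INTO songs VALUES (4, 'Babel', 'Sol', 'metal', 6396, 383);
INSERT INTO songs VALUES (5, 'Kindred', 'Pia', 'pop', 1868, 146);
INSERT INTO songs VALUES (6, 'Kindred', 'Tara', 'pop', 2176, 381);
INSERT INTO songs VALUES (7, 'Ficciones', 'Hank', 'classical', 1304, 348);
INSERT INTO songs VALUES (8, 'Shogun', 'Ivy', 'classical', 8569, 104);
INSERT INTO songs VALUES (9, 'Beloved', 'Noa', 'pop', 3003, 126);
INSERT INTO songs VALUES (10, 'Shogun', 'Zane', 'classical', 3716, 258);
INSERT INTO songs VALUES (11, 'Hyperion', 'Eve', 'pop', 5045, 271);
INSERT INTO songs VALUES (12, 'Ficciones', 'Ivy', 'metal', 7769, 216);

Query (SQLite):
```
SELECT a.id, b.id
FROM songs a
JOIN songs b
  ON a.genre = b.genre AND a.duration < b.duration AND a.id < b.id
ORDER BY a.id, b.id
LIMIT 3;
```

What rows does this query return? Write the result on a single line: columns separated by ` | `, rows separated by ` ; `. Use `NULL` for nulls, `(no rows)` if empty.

2 | 6 ; 3 | 4 ; 3 | 12

Pairs (a,b) with same genre, a.duration < b.duration, a.id < b.id.
genre groups: classical:{1,7,8,10} metal:{3,4,12} pop:{2,5,6,9,11}
Ordered by (a.id, b.id); first 3.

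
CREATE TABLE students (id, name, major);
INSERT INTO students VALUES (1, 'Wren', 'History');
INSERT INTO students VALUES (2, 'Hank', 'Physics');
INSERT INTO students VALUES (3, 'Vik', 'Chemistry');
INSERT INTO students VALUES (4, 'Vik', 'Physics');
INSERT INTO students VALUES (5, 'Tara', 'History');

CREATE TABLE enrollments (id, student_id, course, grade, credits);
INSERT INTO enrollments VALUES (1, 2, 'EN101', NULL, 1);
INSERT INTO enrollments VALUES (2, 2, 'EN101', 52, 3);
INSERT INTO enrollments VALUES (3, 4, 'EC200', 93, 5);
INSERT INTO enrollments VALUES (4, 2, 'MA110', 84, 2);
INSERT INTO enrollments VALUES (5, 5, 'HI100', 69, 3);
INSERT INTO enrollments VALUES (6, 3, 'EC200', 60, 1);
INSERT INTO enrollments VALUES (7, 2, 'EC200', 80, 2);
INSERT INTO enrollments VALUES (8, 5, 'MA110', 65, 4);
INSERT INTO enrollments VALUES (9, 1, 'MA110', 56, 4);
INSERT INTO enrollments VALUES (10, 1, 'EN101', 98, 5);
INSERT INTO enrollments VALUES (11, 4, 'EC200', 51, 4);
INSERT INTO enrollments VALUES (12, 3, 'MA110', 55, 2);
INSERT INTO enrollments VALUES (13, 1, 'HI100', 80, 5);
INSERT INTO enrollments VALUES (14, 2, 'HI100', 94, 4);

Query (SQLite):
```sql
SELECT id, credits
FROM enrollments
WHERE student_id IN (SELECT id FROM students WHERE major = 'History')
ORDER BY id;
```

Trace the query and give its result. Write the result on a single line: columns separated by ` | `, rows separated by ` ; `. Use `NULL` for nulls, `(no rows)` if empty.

Inner query: students.id where major = 'History'.
Outer: keep enrollments rows whose student_id is in that set.
Inner query → {1, 5}

5 | 3 ; 8 | 4 ; 9 | 4 ; 10 | 5 ; 13 | 5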